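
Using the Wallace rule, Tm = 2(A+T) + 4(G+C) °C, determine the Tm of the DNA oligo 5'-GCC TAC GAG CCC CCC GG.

Base counts: A=2, C=9, G=5, T=1
AT pairs contribute 3, GC pairs contribute 14.
Tm = 4·14 + 2·3 = 56 + 6 = 62°C

62°C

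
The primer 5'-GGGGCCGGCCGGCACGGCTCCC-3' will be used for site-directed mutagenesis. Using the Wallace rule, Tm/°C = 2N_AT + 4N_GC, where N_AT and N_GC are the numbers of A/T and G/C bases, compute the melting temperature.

Counting bases: T=1, A=1, C=10, G=10
A+T = 2, G+C = 20
Tm = 2×2 + 4×20 = 84°C

84°C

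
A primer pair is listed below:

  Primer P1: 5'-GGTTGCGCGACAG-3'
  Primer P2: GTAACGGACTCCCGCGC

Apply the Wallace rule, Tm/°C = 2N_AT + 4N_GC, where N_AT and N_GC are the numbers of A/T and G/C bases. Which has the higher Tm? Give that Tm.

Primer P1: A+T=4, G+C=9 → Tm = 2(4)+4(9) = 44°C
Primer P2: A+T=5, G+C=12 → Tm = 2(5)+4(12) = 58°C
44°C vs 58°C → primer P2 is higher.

Primer P2, 58°C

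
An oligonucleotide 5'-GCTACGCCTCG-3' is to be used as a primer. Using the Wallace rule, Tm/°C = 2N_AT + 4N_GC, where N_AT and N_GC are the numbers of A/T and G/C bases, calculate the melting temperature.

Base counts: G=3, A=1, C=5, T=2
A+T = 3, G+C = 8
Tm = 4·8 + 2·3 = 32 + 6 = 38°C

38°C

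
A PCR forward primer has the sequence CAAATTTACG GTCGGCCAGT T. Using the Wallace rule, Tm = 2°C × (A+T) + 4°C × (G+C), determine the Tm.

62°C

T=6, A=5, G=5, C=5
AT pairs contribute 11, GC pairs contribute 10.
Tm = 2(11) + 4(10) = 22 + 40 = 62°C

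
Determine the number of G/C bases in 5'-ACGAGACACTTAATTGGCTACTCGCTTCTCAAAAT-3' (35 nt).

14

A=11, T=10, G=5, C=9
Total G or C: 5 + 9 = 14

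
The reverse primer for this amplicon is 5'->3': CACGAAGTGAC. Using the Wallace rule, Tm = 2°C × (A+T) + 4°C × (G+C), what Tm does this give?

Counting bases: A=4, T=1, G=3, C=3
AT pairs contribute 5, GC pairs contribute 6.
Tm = 2×5 + 4×6 = 34°C

34°C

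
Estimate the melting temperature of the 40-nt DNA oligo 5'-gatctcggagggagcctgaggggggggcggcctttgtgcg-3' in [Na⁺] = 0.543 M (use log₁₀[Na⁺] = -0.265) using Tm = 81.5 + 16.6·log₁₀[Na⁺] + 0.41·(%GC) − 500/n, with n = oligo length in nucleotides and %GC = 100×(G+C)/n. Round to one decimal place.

94.3°C

Length n = 40. Scanning the sequence gives A=4, T=7, G=21, C=8.
G+C = 29, so %GC = 29/40 × 100 = 72.5%
Salt term: 16.6 × (-0.265) = -4.399
GC term: 0.41 × 72.5 = 29.725; length term: −500/40 = −12.5
Tm = 81.5 + (-4.399) + 29.725 − 12.5 = 94.326 → 94.3°C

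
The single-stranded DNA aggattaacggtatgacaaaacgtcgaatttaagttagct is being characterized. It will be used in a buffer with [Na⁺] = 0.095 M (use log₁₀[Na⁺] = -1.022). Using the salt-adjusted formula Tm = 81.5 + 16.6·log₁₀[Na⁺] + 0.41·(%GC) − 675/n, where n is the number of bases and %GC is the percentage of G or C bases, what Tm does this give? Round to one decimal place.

Length n = 40. Counting bases: T=11, G=9, C=5, A=15
G+C = 14, so %GC = 14/40 × 100 = 35%
Salt term: 16.6 × (-1.022) = -16.965
GC term: 0.41 × 35 = 14.35; length term: −675/40 = −16.875
Tm = 81.5 + (-16.965) + 14.35 − 16.875 = 62.01 → 62.0°C

62.0°C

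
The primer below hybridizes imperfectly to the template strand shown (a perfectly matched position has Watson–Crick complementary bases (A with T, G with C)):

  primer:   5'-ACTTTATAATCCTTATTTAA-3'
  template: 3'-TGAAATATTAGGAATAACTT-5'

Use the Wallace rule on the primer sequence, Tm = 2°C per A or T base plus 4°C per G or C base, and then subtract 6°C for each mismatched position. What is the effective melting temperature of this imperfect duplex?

Primer base counts: A=7, T=10, G=0, C=3 → A+T=17, G+C=3
Perfect-match Tm = 2(17) + 4(3) = 34 + 12 = 46°C
Mismatches (positions where the bases are not complementary): 1 (at position 18)
Effective Tm = 46 − 1×6 = 46 − 6 = 40°C

40°C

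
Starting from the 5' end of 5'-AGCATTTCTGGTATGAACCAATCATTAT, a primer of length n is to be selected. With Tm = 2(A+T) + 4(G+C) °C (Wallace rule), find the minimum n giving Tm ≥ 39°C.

n = 15

First 14 bases: AGCATTTCTGGTAT → Tm = 38°C (< 39°C)
First 15 bases: AGCATTTCTGGTATG → Tm = 42°C (≥ 39°C)
Since every base adds ≥2°C, Tm only increases with n, so the threshold is first crossed at n = 15.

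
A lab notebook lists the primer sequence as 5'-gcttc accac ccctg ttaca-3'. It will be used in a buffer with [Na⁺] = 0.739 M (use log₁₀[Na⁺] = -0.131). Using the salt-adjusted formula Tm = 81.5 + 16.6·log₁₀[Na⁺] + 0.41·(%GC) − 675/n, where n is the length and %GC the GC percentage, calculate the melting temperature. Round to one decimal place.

68.1°C

Length n = 20. Scanning the sequence gives A=4, G=2, C=9, T=5.
G+C = 11, so %GC = 11/20 × 100 = 55%
Salt term: 16.6 × (-0.131) = -2.175
GC term: 0.41 × 55 = 22.55; length term: −675/20 = −33.75
Tm = 81.5 + (-2.175) + 22.55 − 33.75 = 68.125 → 68.1°C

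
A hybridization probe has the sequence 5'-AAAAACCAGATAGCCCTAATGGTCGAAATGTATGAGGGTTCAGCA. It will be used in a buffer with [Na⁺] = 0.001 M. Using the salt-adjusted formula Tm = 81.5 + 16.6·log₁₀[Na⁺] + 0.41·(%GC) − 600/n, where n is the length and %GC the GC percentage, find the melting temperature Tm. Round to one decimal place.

35.7°C

Length n = 45. Scanning the sequence gives C=8, G=11, A=17, T=9.
G+C = 19, so %GC = 19/45 × 100 = 42.222%
Salt term: 16.6 × (-3) = -49.8
GC term: 0.41 × 42.222 = 17.311; length term: −600/45 = −13.333
Tm = 81.5 + (-49.8) + 17.311 − 13.333 = 35.678 → 35.7°C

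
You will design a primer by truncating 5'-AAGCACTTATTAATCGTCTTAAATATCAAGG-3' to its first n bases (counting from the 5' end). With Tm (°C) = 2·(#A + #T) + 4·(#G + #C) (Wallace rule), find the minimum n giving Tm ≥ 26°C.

First 9 bases: AAGCACTTA → Tm = 24°C (< 26°C)
First 10 bases: AAGCACTTAT → Tm = 26°C (≥ 26°C)
Each additional base adds 2°C (A/T) or 4°C (G/C), so Tm is non-decreasing in n; n = 10 is the first length to reach 26°C.

n = 10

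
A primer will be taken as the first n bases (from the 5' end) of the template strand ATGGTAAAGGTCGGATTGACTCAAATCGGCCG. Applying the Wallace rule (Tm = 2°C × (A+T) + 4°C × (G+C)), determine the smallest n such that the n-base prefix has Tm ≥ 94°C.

First 31 bases: ATGGTAAAGGTCGGATTGACTCAAATCGGCC → Tm = 92°C (< 94°C)
First 32 bases: ATGGTAAAGGTCGGATTGACTCAAATCGGCCG → Tm = 96°C (≥ 94°C)
Since every base adds ≥2°C, Tm only increases with n, so the threshold is first crossed at n = 32.

n = 32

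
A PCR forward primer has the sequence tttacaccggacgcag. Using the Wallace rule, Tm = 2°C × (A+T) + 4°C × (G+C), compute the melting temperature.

50°C

Scanning the sequence gives G=4, A=4, T=3, C=5.
A+T = 7, G+C = 9
Tm = 4·9 + 2·7 = 36 + 14 = 50°C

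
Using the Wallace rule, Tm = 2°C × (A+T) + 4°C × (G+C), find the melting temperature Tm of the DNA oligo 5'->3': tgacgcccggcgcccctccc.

T=2, A=1, G=5, C=12
So N_AT = 3 and N_GC = 17.
Tm = 4·17 + 2·3 = 68 + 6 = 74°C

74°C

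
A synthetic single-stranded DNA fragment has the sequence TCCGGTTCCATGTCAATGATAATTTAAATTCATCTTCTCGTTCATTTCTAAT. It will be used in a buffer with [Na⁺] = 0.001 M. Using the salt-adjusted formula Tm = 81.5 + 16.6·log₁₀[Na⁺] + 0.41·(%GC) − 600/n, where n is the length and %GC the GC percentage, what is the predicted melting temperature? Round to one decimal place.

32.8°C

Length n = 52. Scanning the sequence gives T=23, C=11, A=13, G=5.
G+C = 16, so %GC = 16/52 × 100 = 30.769%
Salt term: 16.6 × (-3) = -49.8
GC term: 0.41 × 30.769 = 12.615; length term: −600/52 = −11.538
Tm = 81.5 + (-49.8) + 12.615 − 11.538 = 32.777 → 32.8°C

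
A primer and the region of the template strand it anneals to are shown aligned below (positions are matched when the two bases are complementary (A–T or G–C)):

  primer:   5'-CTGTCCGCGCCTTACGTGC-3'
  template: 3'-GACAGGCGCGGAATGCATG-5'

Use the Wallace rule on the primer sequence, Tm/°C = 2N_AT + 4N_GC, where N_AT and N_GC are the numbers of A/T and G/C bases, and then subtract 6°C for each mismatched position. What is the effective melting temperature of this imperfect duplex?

Primer base counts: A=1, T=5, G=5, C=8 → A+T=6, G+C=13
Perfect-match Tm = 2(6) + 4(13) = 12 + 52 = 64°C
Mismatches (positions where the bases are not complementary): 1 (at position 18)
Effective Tm = 64 − 1×6 = 64 − 6 = 58°C

58°C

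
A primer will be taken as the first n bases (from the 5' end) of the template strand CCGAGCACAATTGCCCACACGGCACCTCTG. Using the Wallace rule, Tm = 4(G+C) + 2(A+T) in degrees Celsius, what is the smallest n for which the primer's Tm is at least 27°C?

n = 8

First 7 bases: CCGAGCA → Tm = 24°C (< 27°C)
First 8 bases: CCGAGCAC → Tm = 28°C (≥ 27°C)
Each additional base adds 2°C (A/T) or 4°C (G/C), so Tm is non-decreasing in n; n = 8 is the first length to reach 27°C.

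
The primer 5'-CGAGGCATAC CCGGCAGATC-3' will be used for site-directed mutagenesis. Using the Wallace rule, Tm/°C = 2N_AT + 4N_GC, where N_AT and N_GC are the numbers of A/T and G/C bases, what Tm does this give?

66°C

T=2, C=7, A=5, G=6
So N_AT = 7 and N_GC = 13.
Tm = 2×7 + 4×13 = 66°C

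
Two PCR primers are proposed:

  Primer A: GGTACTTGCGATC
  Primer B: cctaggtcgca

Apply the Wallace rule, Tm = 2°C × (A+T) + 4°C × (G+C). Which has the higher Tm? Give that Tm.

Primer A, 40°C

Primer A: A+T=6, G+C=7 → Tm = 2(6)+4(7) = 40°C
Primer B: A+T=4, G+C=7 → Tm = 2(4)+4(7) = 36°C
40°C vs 36°C → primer A is higher.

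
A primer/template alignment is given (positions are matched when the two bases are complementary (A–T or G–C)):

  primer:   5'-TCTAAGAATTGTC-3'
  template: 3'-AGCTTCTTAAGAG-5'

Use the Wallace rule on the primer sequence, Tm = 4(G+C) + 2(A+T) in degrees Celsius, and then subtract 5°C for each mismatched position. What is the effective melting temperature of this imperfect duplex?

24°C

Primer base counts: A=4, T=5, G=2, C=2 → A+T=9, G+C=4
Perfect-match Tm = 2(9) + 4(4) = 18 + 16 = 34°C
Mismatches (positions where the bases are not complementary): 2 (at positions 3, 11)
Effective Tm = 34 − 2×5 = 34 − 10 = 24°C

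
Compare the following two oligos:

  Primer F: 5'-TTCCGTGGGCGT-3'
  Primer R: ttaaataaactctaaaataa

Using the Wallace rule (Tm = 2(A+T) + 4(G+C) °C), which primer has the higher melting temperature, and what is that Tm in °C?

Primer F: A+T=4, G+C=8 → Tm = 2(4)+4(8) = 40°C
Primer R: A+T=18, G+C=2 → Tm = 2(18)+4(2) = 44°C
40°C vs 44°C → primer R is higher.

Primer R, 44°C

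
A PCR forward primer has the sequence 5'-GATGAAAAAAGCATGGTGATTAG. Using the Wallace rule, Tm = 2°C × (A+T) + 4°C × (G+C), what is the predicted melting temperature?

62°C

Base counts: A=10, C=1, G=7, T=5
A+T = 15, G+C = 8
Tm = 2×15 + 4×8 = 62°C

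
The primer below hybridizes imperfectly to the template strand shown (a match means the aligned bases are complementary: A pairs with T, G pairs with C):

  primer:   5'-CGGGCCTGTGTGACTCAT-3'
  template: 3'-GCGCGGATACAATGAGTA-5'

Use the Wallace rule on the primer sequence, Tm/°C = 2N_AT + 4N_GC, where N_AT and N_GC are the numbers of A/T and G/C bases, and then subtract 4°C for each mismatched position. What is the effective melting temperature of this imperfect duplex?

Primer base counts: A=2, T=5, G=6, C=5 → A+T=7, G+C=11
Perfect-match Tm = 2(7) + 4(11) = 14 + 44 = 58°C
Mismatches (positions where the bases are not complementary): 3 (at positions 3, 8, 12)
Effective Tm = 58 − 3×4 = 58 − 12 = 46°C

46°C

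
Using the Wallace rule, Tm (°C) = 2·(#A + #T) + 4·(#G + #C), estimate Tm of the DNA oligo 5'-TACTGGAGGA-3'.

T=2, C=1, A=3, G=4
So N_AT = 5 and N_GC = 5.
Tm = 2(5) + 4(5) = 10 + 20 = 30°C

30°C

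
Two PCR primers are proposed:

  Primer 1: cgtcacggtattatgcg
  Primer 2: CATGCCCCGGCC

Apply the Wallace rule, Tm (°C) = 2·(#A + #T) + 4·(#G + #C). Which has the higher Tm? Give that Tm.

Primer 1: A+T=8, G+C=9 → Tm = 2(8)+4(9) = 52°C
Primer 2: A+T=2, G+C=10 → Tm = 2(2)+4(10) = 44°C
52°C vs 44°C → primer 1 is higher.

Primer 1, 52°C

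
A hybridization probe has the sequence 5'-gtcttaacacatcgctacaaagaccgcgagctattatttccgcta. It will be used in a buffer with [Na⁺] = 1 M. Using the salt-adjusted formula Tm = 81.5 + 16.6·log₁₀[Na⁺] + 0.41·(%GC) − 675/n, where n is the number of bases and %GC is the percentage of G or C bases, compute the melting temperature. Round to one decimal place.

Length n = 45. Counting bases: T=12, C=13, A=13, G=7
G+C = 20, so %GC = 20/45 × 100 = 44.444%
Salt term: 16.6 × (0) = 0
GC term: 0.41 × 44.444 = 18.222; length term: −675/45 = −15
Tm = 81.5 + (0) + 18.222 − 15 = 84.722 → 84.7°C

84.7°C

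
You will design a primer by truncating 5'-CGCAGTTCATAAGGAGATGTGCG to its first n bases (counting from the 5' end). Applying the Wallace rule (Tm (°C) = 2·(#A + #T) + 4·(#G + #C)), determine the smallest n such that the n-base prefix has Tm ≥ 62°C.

n = 21

First 20 bases: CGCAGTTCATAAGGAGATGT → Tm = 58°C (< 62°C)
First 21 bases: CGCAGTTCATAAGGAGATGTG → Tm = 62°C (≥ 62°C)
Each additional base adds 2°C (A/T) or 4°C (G/C), so Tm is non-decreasing in n; n = 21 is the first length to reach 62°C.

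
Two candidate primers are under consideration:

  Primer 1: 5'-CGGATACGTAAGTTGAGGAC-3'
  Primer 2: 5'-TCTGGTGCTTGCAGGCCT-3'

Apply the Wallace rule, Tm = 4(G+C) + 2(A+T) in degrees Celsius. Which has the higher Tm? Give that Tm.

Primer 1, 60°C

Primer 1: A+T=10, G+C=10 → Tm = 2(10)+4(10) = 60°C
Primer 2: A+T=7, G+C=11 → Tm = 2(7)+4(11) = 58°C
60°C vs 58°C → primer 1 is higher.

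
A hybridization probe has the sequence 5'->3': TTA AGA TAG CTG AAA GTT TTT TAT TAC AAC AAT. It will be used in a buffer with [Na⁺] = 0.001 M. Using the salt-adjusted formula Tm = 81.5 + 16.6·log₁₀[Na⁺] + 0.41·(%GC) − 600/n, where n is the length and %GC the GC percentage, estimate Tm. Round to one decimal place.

Length n = 33. T=13, G=4, A=13, C=3
G+C = 7, so %GC = 7/33 × 100 = 21.212%
Salt term: 16.6 × (-3) = -49.8
GC term: 0.41 × 21.212 = 8.697; length term: −600/33 = −18.182
Tm = 81.5 + (-49.8) + 8.697 − 18.182 = 22.215 → 22.2°C

22.2°C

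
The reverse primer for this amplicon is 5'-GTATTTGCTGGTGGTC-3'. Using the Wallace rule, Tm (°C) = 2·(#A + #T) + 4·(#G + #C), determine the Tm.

Counting bases: A=1, G=6, C=2, T=7
A+T = 8, G+C = 8
Tm = 2×8 + 4×8 = 48°C

48°C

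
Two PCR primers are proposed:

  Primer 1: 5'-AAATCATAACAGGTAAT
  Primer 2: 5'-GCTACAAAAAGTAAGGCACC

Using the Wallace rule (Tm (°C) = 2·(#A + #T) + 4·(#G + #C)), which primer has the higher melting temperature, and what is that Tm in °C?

Primer 1: A+T=13, G+C=4 → Tm = 2(13)+4(4) = 42°C
Primer 2: A+T=11, G+C=9 → Tm = 2(11)+4(9) = 58°C
42°C vs 58°C → primer 2 is higher.

Primer 2, 58°C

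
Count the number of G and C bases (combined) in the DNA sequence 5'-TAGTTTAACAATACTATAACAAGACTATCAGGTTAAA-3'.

9

C=5, A=17, T=11, G=4
Total G or C: 4 + 5 = 9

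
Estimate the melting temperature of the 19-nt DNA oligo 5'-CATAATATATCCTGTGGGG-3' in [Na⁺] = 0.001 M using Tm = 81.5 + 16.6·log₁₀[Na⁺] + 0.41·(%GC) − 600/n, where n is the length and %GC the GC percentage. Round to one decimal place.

Length n = 19. Counting bases: T=6, G=5, C=3, A=5
G+C = 8, so %GC = 8/19 × 100 = 42.105%
Salt term: 16.6 × (-3) = -49.8
GC term: 0.41 × 42.105 = 17.263; length term: −600/19 = −31.579
Tm = 81.5 + (-49.8) + 17.263 − 31.579 = 17.384 → 17.4°C

17.4°C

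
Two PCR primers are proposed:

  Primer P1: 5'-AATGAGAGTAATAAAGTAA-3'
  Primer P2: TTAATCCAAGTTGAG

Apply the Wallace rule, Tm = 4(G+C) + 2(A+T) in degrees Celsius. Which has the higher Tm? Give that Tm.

Primer P1: A+T=15, G+C=4 → Tm = 2(15)+4(4) = 46°C
Primer P2: A+T=10, G+C=5 → Tm = 2(10)+4(5) = 40°C
46°C vs 40°C → primer P1 is higher.

Primer P1, 46°C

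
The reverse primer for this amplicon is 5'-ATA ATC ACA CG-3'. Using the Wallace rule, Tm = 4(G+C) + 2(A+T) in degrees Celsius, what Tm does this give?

30°C

G=1, T=2, C=3, A=5
A+T = 7, G+C = 4
Tm = 2(7) + 4(4) = 14 + 16 = 30°C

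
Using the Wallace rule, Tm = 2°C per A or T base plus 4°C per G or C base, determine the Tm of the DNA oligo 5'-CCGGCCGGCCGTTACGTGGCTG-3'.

78°C

A=1, C=8, G=9, T=4
AT pairs contribute 5, GC pairs contribute 17.
Tm = 2×5 + 4×17 = 78°C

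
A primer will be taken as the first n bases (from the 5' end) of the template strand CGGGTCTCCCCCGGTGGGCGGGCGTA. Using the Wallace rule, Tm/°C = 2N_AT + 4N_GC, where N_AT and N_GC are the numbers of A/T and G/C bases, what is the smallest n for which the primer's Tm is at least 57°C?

First 15 bases: CGGGTCTCCCCCGGT → Tm = 54°C (< 57°C)
First 16 bases: CGGGTCTCCCCCGGTG → Tm = 58°C (≥ 57°C)
Since every base adds ≥2°C, Tm only increases with n, so the threshold is first crossed at n = 16.

n = 16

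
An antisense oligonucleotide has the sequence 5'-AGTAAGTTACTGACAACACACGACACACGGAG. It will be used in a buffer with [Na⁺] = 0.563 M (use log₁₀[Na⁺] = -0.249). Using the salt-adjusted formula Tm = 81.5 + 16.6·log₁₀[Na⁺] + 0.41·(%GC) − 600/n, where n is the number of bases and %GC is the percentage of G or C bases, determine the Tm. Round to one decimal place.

77.8°C

Length n = 32. Counting bases: T=4, G=7, A=13, C=8
G+C = 15, so %GC = 15/32 × 100 = 46.875%
Salt term: 16.6 × (-0.249) = -4.133
GC term: 0.41 × 46.875 = 19.219; length term: −600/32 = −18.75
Tm = 81.5 + (-4.133) + 19.219 − 18.75 = 77.836 → 77.8°C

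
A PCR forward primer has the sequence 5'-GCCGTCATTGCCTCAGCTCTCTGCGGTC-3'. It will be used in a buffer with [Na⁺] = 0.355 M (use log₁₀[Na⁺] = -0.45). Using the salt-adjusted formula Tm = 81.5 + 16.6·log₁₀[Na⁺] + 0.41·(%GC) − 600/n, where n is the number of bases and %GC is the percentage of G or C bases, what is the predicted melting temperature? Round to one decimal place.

79.0°C

Length n = 28. Scanning the sequence gives G=7, C=11, T=8, A=2.
G+C = 18, so %GC = 18/28 × 100 = 64.286%
Salt term: 16.6 × (-0.45) = -7.47
GC term: 0.41 × 64.286 = 26.357; length term: −600/28 = −21.429
Tm = 81.5 + (-7.47) + 26.357 − 21.429 = 78.958 → 79.0°C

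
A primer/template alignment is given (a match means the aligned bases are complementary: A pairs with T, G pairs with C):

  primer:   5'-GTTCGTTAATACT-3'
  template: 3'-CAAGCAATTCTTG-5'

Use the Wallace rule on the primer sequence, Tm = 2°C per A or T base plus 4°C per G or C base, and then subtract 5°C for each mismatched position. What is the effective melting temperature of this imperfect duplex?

Primer base counts: A=3, T=6, G=2, C=2 → A+T=9, G+C=4
Perfect-match Tm = 2(9) + 4(4) = 18 + 16 = 34°C
Mismatches (positions where the bases are not complementary): 3 (at positions 10, 12, 13)
Effective Tm = 34 − 3×5 = 34 − 15 = 19°C

19°C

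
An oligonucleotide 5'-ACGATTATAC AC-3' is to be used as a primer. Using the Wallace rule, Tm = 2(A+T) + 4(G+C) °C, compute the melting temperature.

32°C

Counting bases: T=3, A=5, G=1, C=3
A+T = 8, G+C = 4
Tm = 2×8 + 4×4 = 32°C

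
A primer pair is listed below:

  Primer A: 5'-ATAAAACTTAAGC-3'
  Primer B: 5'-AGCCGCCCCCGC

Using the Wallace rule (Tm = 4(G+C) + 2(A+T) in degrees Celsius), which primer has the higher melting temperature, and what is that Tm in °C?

Primer A: A+T=10, G+C=3 → Tm = 2(10)+4(3) = 32°C
Primer B: A+T=1, G+C=11 → Tm = 2(1)+4(11) = 46°C
32°C vs 46°C → primer B is higher.

Primer B, 46°C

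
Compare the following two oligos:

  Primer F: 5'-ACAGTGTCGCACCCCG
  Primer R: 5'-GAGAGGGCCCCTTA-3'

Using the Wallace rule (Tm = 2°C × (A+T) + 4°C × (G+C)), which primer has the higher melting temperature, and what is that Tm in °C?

Primer F: A+T=5, G+C=11 → Tm = 2(5)+4(11) = 54°C
Primer R: A+T=5, G+C=9 → Tm = 2(5)+4(9) = 46°C
54°C vs 46°C → primer F is higher.

Primer F, 54°C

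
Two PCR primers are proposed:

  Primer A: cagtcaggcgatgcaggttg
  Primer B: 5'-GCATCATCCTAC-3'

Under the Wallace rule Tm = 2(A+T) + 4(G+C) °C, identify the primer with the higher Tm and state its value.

Primer A: A+T=8, G+C=12 → Tm = 2(8)+4(12) = 64°C
Primer B: A+T=6, G+C=6 → Tm = 2(6)+4(6) = 36°C
64°C vs 36°C → primer A is higher.

Primer A, 64°C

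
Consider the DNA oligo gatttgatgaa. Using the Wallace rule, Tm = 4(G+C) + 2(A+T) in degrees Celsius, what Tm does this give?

Base counts: T=4, G=3, A=4, C=0
So N_AT = 8 and N_GC = 3.
Tm = 2(8) + 4(3) = 16 + 12 = 28°C

28°C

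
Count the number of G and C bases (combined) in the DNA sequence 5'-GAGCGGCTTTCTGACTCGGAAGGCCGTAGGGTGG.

T=7, A=5, C=7, G=15
G+C = 15 + 7 = 22

22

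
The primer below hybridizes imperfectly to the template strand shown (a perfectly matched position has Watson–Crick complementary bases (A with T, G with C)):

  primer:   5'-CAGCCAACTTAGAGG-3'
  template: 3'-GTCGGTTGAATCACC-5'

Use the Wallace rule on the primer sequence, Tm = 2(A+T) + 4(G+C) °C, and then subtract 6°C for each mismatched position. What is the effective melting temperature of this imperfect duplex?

Primer base counts: A=5, T=2, G=4, C=4 → A+T=7, G+C=8
Perfect-match Tm = 2(7) + 4(8) = 14 + 32 = 46°C
Mismatches (positions where the bases are not complementary): 1 (at position 13)
Effective Tm = 46 − 1×6 = 46 − 6 = 40°C

40°C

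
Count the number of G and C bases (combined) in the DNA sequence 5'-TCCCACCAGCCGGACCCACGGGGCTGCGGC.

24

Scanning the sequence gives A=4, C=14, T=2, G=10.
Total G or C: 10 + 14 = 24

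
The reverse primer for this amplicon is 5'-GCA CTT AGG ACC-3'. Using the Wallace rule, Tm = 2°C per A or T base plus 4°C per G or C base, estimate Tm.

38°C

Scanning the sequence gives A=3, C=4, G=3, T=2.
So N_AT = 5 and N_GC = 7.
Tm = 4·7 + 2·5 = 28 + 10 = 38°C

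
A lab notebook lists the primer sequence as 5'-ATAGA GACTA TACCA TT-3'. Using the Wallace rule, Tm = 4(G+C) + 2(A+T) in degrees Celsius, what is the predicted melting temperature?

44°C

Base counts: T=5, G=2, C=3, A=7
A+T = 12, G+C = 5
Tm = 4·5 + 2·12 = 20 + 24 = 44°C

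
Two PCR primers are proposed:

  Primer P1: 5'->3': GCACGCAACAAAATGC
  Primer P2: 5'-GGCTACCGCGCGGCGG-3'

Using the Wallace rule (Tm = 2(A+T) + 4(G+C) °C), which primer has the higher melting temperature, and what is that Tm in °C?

Primer P1: A+T=8, G+C=8 → Tm = 2(8)+4(8) = 48°C
Primer P2: A+T=2, G+C=14 → Tm = 2(2)+4(14) = 60°C
48°C vs 60°C → primer P2 is higher.

Primer P2, 60°C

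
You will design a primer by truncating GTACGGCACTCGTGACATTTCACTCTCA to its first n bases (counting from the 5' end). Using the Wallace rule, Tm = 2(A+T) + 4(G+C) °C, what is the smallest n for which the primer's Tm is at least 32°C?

n = 10

First 9 bases: GTACGGCAC → Tm = 30°C (< 32°C)
First 10 bases: GTACGGCACT → Tm = 32°C (≥ 32°C)
Since every base adds ≥2°C, Tm only increases with n, so the threshold is first crossed at n = 10.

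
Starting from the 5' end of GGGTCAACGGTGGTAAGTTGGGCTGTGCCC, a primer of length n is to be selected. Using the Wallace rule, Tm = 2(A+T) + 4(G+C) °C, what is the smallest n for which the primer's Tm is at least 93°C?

n = 29

First 28 bases: GGGTCAACGGTGGTAAGTTGGGCTGTGC → Tm = 90°C (< 93°C)
First 29 bases: GGGTCAACGGTGGTAAGTTGGGCTGTGCC → Tm = 94°C (≥ 93°C)
Since every base adds ≥2°C, Tm only increases with n, so the threshold is first crossed at n = 29.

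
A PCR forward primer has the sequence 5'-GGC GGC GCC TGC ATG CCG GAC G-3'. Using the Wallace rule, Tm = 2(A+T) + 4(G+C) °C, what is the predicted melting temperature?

Base counts: G=10, A=2, C=8, T=2
AT pairs contribute 4, GC pairs contribute 18.
Tm = 2(4) + 4(18) = 8 + 72 = 80°C

80°C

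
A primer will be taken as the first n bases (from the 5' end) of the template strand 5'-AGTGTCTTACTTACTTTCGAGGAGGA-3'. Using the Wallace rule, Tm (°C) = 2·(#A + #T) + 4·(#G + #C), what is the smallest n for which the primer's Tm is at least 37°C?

First 13 bases: AGTGTCTTACTTA → Tm = 34°C (< 37°C)
First 14 bases: AGTGTCTTACTTAC → Tm = 38°C (≥ 37°C)
Each additional base adds 2°C (A/T) or 4°C (G/C), so Tm is non-decreasing in n; n = 14 is the first length to reach 37°C.

n = 14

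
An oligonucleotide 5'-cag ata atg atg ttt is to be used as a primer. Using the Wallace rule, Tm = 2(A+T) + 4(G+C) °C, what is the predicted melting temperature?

38°C

Counting bases: A=5, C=1, G=3, T=6
AT pairs contribute 11, GC pairs contribute 4.
Tm = 2(11) + 4(4) = 22 + 16 = 38°C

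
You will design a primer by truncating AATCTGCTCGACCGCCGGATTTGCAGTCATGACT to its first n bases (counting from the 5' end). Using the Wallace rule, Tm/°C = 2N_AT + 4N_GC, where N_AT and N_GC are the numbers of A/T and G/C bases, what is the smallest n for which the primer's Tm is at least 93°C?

First 30 bases: AATCTGCTCGACCGCCGGATTTGCAGTCAT → Tm = 92°C (< 93°C)
First 31 bases: AATCTGCTCGACCGCCGGATTTGCAGTCATG → Tm = 96°C (≥ 93°C)
Since every base adds ≥2°C, Tm only increases with n, so the threshold is first crossed at n = 31.

n = 31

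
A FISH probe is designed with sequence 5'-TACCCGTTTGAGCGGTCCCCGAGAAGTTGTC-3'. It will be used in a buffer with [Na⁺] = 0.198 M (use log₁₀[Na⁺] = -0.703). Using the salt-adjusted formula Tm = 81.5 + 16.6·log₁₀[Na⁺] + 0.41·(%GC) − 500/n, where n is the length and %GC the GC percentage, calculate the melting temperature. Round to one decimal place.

Length n = 31. T=8, C=9, G=9, A=5
G+C = 18, so %GC = 18/31 × 100 = 58.065%
Salt term: 16.6 × (-0.703) = -11.67
GC term: 0.41 × 58.065 = 23.807; length term: −500/31 = −16.129
Tm = 81.5 + (-11.67) + 23.807 − 16.129 = 77.508 → 77.5°C

77.5°C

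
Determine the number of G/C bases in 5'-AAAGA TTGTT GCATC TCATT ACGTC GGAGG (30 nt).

Counting bases: A=8, G=8, T=9, C=5
G+C = 8 + 5 = 13

13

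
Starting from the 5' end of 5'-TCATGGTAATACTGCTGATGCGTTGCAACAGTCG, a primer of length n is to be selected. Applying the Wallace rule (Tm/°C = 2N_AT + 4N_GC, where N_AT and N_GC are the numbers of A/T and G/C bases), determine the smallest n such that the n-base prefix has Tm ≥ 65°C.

n = 23

First 22 bases: TCATGGTAATACTGCTGATGCG → Tm = 64°C (< 65°C)
First 23 bases: TCATGGTAATACTGCTGATGCGT → Tm = 66°C (≥ 65°C)
Since every base adds ≥2°C, Tm only increases with n, so the threshold is first crossed at n = 23.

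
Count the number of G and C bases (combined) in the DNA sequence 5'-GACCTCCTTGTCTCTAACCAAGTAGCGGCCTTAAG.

T=9, A=8, G=7, C=11
Total G or C: 7 + 11 = 18

18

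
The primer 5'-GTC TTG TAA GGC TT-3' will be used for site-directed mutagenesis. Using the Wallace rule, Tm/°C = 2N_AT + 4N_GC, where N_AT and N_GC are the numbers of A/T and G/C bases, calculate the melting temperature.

A=2, G=4, C=2, T=6
So N_AT = 8 and N_GC = 6.
Tm = 2(8) + 4(6) = 16 + 24 = 40°C

40°C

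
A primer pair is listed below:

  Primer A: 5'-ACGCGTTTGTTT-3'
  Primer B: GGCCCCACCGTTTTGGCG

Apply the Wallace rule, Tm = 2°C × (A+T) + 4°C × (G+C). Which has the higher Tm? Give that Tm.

Primer A: A+T=7, G+C=5 → Tm = 2(7)+4(5) = 34°C
Primer B: A+T=5, G+C=13 → Tm = 2(5)+4(13) = 62°C
34°C vs 62°C → primer B is higher.

Primer B, 62°C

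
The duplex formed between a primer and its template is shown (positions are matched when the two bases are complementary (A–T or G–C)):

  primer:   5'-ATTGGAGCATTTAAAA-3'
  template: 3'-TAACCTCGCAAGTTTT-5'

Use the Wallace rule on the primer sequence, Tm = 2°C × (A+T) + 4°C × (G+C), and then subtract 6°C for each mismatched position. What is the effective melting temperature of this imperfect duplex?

28°C

Primer base counts: A=7, T=5, G=3, C=1 → A+T=12, G+C=4
Perfect-match Tm = 2(12) + 4(4) = 24 + 16 = 40°C
Mismatches (positions where the bases are not complementary): 2 (at positions 9, 12)
Effective Tm = 40 − 2×6 = 40 − 12 = 28°C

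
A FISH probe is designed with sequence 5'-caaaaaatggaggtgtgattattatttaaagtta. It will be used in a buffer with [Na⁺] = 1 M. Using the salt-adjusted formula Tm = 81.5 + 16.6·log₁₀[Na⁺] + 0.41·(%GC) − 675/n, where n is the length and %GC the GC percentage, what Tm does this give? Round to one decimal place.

71.3°C

Length n = 34. C=1, A=14, T=12, G=7
G+C = 8, so %GC = 8/34 × 100 = 23.529%
Salt term: 16.6 × (0) = 0
GC term: 0.41 × 23.529 = 9.647; length term: −675/34 = −19.853
Tm = 81.5 + (0) + 9.647 − 19.853 = 71.294 → 71.3°C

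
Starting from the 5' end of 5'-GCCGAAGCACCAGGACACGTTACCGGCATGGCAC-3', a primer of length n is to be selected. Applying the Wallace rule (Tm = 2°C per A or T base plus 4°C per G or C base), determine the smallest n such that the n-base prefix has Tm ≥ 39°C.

First 11 bases: GCCGAAGCACC → Tm = 38°C (< 39°C)
First 12 bases: GCCGAAGCACCA → Tm = 40°C (≥ 39°C)
Since every base adds ≥2°C, Tm only increases with n, so the threshold is first crossed at n = 12.

n = 12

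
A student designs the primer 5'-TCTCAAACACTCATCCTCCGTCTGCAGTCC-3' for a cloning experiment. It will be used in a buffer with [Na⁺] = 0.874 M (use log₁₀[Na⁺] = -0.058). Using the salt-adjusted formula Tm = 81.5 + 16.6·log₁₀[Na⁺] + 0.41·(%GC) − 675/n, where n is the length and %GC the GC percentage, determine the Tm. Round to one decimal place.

Length n = 30. G=3, T=8, C=13, A=6
G+C = 16, so %GC = 16/30 × 100 = 53.333%
Salt term: 16.6 × (-0.058) = -0.963
GC term: 0.41 × 53.333 = 21.867; length term: −675/30 = −22.5
Tm = 81.5 + (-0.963) + 21.867 − 22.5 = 79.904 → 79.9°C

79.9°C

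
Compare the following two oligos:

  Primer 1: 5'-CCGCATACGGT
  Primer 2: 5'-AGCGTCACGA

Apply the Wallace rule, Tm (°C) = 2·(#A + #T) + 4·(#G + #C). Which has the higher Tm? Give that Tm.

Primer 1, 36°C

Primer 1: A+T=4, G+C=7 → Tm = 2(4)+4(7) = 36°C
Primer 2: A+T=4, G+C=6 → Tm = 2(4)+4(6) = 32°C
36°C vs 32°C → primer 1 is higher.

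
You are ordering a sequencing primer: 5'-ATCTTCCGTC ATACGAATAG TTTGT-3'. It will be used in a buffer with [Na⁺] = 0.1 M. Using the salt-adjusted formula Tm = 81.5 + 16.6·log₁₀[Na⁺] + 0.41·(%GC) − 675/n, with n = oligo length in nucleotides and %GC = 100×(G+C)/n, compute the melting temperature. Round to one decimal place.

52.7°C

Length n = 25. Scanning the sequence gives C=5, G=4, T=10, A=6.
G+C = 9, so %GC = 9/25 × 100 = 36%
Salt term: 16.6 × (-1) = -16.6
GC term: 0.41 × 36 = 14.76; length term: −675/25 = −27
Tm = 81.5 + (-16.6) + 14.76 − 27 = 52.66 → 52.7°C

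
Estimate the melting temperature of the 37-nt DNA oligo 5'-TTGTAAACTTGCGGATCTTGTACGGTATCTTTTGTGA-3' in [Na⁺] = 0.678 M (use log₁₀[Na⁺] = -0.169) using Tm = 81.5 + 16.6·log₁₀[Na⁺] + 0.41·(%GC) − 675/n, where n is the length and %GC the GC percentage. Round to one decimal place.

Length n = 37. G=9, C=5, T=16, A=7
G+C = 14, so %GC = 14/37 × 100 = 37.838%
Salt term: 16.6 × (-0.169) = -2.805
GC term: 0.41 × 37.838 = 15.514; length term: −675/37 = −18.243
Tm = 81.5 + (-2.805) + 15.514 − 18.243 = 75.966 → 76.0°C

76.0°C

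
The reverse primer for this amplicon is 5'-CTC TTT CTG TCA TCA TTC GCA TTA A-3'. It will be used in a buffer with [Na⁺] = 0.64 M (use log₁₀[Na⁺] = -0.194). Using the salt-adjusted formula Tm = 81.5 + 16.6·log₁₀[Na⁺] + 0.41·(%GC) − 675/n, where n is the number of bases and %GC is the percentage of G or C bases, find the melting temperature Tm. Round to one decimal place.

66.0°C

Length n = 25. Scanning the sequence gives T=11, G=2, A=5, C=7.
G+C = 9, so %GC = 9/25 × 100 = 36%
Salt term: 16.6 × (-0.194) = -3.22
GC term: 0.41 × 36 = 14.76; length term: −675/25 = −27
Tm = 81.5 + (-3.22) + 14.76 − 27 = 66.04 → 66.0°C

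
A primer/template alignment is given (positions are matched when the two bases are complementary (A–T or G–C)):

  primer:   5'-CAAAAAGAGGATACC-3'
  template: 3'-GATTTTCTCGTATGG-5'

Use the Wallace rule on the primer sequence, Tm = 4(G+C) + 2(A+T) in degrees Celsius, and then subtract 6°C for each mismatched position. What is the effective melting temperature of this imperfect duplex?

30°C

Primer base counts: A=8, T=1, G=3, C=3 → A+T=9, G+C=6
Perfect-match Tm = 2(9) + 4(6) = 18 + 24 = 42°C
Mismatches (positions where the bases are not complementary): 2 (at positions 2, 10)
Effective Tm = 42 − 2×6 = 42 − 12 = 30°C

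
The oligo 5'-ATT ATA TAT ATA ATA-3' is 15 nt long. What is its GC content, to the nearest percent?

0%

Base counts: C=0, G=0, A=8, T=7
G+C = 0 + 0 = 0 out of 15 bases
%GC = 0/15 × 100 = 0% ≈ 0%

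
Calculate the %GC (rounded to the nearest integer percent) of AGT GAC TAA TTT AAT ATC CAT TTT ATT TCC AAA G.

24%

Scanning the sequence gives T=14, C=5, G=3, A=12.
G+C = 3 + 5 = 8 out of 34 bases
%GC = 8/34 × 100 = 23.53% ≈ 24%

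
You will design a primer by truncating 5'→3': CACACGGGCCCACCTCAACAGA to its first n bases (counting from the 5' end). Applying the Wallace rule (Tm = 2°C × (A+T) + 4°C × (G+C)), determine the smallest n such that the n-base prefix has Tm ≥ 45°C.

First 12 bases: CACACGGGCCCA → Tm = 42°C (< 45°C)
First 13 bases: CACACGGGCCCAC → Tm = 46°C (≥ 45°C)
Each additional base adds 2°C (A/T) or 4°C (G/C), so Tm is non-decreasing in n; n = 13 is the first length to reach 45°C.

n = 13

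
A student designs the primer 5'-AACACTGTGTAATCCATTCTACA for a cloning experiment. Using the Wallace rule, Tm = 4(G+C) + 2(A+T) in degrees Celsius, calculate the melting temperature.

62°C

Scanning the sequence gives G=2, T=7, C=6, A=8.
So N_AT = 15 and N_GC = 8.
Tm = 4·8 + 2·15 = 32 + 30 = 62°C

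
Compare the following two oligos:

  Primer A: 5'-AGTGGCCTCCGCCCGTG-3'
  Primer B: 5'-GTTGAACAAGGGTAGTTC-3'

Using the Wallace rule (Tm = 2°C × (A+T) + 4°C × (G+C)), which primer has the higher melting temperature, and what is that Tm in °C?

Primer A: A+T=4, G+C=13 → Tm = 2(4)+4(13) = 60°C
Primer B: A+T=10, G+C=8 → Tm = 2(10)+4(8) = 52°C
60°C vs 52°C → primer A is higher.

Primer A, 60°C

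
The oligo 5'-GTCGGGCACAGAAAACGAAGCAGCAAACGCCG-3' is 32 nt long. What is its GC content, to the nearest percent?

Base counts: A=12, T=1, G=10, C=9
G+C = 10 + 9 = 19 out of 32 bases
%GC = 19/32 × 100 = 59.38% ≈ 59%

59%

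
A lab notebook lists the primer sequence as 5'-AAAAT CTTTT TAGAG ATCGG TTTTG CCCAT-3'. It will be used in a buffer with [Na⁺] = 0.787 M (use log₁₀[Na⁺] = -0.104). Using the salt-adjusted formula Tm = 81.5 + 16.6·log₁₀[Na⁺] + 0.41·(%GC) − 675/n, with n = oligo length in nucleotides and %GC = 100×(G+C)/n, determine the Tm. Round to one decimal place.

Length n = 30. Base counts: C=5, G=5, A=8, T=12
G+C = 10, so %GC = 10/30 × 100 = 33.333%
Salt term: 16.6 × (-0.104) = -1.726
GC term: 0.41 × 33.333 = 13.667; length term: −675/30 = −22.5
Tm = 81.5 + (-1.726) + 13.667 − 22.5 = 70.941 → 70.9°C

70.9°C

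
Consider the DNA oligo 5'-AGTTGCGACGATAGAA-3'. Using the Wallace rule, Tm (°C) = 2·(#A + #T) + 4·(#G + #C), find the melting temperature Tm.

Counting bases: C=2, G=5, A=6, T=3
A+T = 9, G+C = 7
Tm = 2(9) + 4(7) = 18 + 28 = 46°C

46°C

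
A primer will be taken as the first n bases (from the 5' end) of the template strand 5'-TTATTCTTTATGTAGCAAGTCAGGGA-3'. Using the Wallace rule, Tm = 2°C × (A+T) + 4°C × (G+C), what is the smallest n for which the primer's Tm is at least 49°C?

First 19 bases: TTATTCTTTATGTAGCAAG → Tm = 48°C (< 49°C)
First 20 bases: TTATTCTTTATGTAGCAAGT → Tm = 50°C (≥ 49°C)
Each additional base adds 2°C (A/T) or 4°C (G/C), so Tm is non-decreasing in n; n = 20 is the first length to reach 49°C.

n = 20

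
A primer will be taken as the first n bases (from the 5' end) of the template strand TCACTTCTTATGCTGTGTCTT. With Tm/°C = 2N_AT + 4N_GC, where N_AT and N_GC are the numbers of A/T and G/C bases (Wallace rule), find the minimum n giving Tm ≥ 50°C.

n = 18

First 17 bases: TCACTTCTTATGCTGTG → Tm = 48°C (< 50°C)
First 18 bases: TCACTTCTTATGCTGTGT → Tm = 50°C (≥ 50°C)
Since every base adds ≥2°C, Tm only increases with n, so the threshold is first crossed at n = 18.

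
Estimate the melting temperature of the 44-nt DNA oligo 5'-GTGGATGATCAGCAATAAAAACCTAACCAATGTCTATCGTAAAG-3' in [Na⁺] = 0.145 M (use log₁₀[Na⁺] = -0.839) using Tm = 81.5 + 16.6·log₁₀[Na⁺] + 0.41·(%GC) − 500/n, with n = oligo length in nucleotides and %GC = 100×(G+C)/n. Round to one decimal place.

71.1°C

Length n = 44. Base counts: C=8, A=18, T=10, G=8
G+C = 16, so %GC = 16/44 × 100 = 36.364%
Salt term: 16.6 × (-0.839) = -13.927
GC term: 0.41 × 36.364 = 14.909; length term: −500/44 = −11.364
Tm = 81.5 + (-13.927) + 14.909 − 11.364 = 71.118 → 71.1°C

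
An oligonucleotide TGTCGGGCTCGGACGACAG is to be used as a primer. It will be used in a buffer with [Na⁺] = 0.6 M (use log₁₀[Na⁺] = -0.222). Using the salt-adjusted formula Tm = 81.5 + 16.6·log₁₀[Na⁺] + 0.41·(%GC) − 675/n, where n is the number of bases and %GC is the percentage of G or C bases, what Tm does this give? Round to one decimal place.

70.3°C

Length n = 19. Base counts: A=3, T=3, G=8, C=5
G+C = 13, so %GC = 13/19 × 100 = 68.421%
Salt term: 16.6 × (-0.222) = -3.685
GC term: 0.41 × 68.421 = 28.053; length term: −675/19 = −35.526
Tm = 81.5 + (-3.685) + 28.053 − 35.526 = 70.342 → 70.3°C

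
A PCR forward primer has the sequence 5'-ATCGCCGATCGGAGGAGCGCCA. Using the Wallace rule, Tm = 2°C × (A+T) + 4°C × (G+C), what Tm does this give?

Counting bases: A=5, T=2, C=7, G=8
A+T = 7, G+C = 15
Tm = 2×7 + 4×15 = 74°C

74°C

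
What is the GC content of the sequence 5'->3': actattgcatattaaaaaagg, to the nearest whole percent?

24%

C=2, T=6, G=3, A=10
G+C = 3 + 2 = 5 out of 21 bases
%GC = 5/21 × 100 = 23.81% ≈ 24%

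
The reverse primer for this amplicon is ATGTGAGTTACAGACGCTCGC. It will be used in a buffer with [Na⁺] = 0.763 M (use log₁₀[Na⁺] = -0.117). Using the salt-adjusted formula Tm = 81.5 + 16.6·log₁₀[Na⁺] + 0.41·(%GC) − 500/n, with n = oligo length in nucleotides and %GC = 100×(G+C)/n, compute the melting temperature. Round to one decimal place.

Length n = 21. Scanning the sequence gives C=5, A=5, T=5, G=6.
G+C = 11, so %GC = 11/21 × 100 = 52.381%
Salt term: 16.6 × (-0.117) = -1.942
GC term: 0.41 × 52.381 = 21.476; length term: −500/21 = −23.81
Tm = 81.5 + (-1.942) + 21.476 − 23.81 = 77.224 → 77.2°C

77.2°C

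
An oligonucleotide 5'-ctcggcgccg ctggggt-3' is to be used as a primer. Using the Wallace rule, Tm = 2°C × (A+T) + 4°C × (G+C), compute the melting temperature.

62°C

Counting bases: A=0, T=3, G=8, C=6
AT pairs contribute 3, GC pairs contribute 14.
Tm = 4·14 + 2·3 = 56 + 6 = 62°C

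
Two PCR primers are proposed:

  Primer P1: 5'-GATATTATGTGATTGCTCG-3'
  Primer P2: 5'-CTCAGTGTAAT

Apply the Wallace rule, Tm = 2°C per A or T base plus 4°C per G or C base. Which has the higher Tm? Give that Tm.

Primer P1, 52°C

Primer P1: A+T=12, G+C=7 → Tm = 2(12)+4(7) = 52°C
Primer P2: A+T=7, G+C=4 → Tm = 2(7)+4(4) = 30°C
52°C vs 30°C → primer P1 is higher.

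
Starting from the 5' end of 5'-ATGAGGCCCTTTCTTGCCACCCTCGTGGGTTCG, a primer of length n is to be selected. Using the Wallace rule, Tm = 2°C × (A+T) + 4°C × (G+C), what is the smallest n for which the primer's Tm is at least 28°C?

n = 9

First 8 bases: ATGAGGCC → Tm = 26°C (< 28°C)
First 9 bases: ATGAGGCCC → Tm = 30°C (≥ 28°C)
Each additional base adds 2°C (A/T) or 4°C (G/C), so Tm is non-decreasing in n; n = 9 is the first length to reach 28°C.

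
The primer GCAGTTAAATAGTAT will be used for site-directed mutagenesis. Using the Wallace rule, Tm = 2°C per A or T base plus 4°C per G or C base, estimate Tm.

Counting bases: A=6, C=1, T=5, G=3
AT pairs contribute 11, GC pairs contribute 4.
Tm = 4·4 + 2·11 = 16 + 22 = 38°C

38°C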